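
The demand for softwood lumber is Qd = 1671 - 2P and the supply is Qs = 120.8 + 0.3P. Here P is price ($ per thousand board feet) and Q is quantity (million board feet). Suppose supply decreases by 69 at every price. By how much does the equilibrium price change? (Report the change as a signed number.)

Equating demand and supply, 1671 - 2P = 120.8 + 0.3P gives 2.3P = 1550.2, so P* = 674.
From the demand curve, Q* = 1671 - 2(674) = 323.
After the shift, supply is Qs = 51.8 + 0.3P.
Re-solving, 2.3P = 1619.2 gives P = 704 and Q = 263.
ΔP = 704 - 674 = 30.

ΔP = 30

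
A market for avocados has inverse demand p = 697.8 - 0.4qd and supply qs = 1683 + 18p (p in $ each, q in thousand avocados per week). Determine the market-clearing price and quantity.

p* = 3, q* = 1737

Solving each curve for q: qd = 1744.5 - 2.5p.
At equilibrium qd = qs, so 1744.5 - 2.5p = 1683 + 18p; collecting terms, 61.5 = 20.5p and p* = 3.
Then q* = 1744.5 - 2.5(3) = 1737.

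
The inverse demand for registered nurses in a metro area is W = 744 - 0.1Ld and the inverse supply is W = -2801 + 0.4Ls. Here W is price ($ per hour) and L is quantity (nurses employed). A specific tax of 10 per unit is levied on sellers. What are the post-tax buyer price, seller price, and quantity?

W_b = 37, W_s = 27, L = 7070

Inverting to quantity form: Ld = 7440 - 10W and Ls = 7002.5 + 2.5W.
Sellers keep W_s = W_b - 10 per unit, so supply in terms of the buyer price is Ls = 6977.5 + 2.5W_b.
Equate demand and the shifted supply: 7440 - 10W_b = 6977.5 + 2.5W_b, giving 12.5W_b = 462.5, so W_b = 37.
So W_s = 27 and the quantity traded is L = 7440 - 10(37) = 7070.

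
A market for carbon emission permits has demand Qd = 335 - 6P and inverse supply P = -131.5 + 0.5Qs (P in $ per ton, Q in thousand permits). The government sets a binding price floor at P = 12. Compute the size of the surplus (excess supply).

Surplus = 24

Solving each curve for Q: Qs = 263 + 2P.
With P fixed at 12, quantity demanded is 263 and quantity supplied is 287.
Surplus = Qs - Qd = 287 - 263 = 24.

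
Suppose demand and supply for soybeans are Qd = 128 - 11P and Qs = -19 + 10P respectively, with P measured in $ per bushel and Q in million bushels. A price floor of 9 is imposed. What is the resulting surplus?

Surplus = 42

At P = 9: Qd = 29 and Qs = 71.
Surplus = Qs - Qd = 71 - 29 = 42.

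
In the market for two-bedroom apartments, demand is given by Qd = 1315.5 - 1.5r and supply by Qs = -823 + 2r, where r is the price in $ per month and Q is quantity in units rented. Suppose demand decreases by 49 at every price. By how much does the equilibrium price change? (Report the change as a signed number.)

Δr = -14

At equilibrium Qd = Qs, so 1315.5 - 1.5r = -823 + 2r; collecting terms, 2138.5 = 3.5r and r* = 611.
Substitute back: Q* = 1315.5 - 1.5(611) = 399.
After the shift, demand is Qd = 1266.5 - 1.5r.
New equilibrium: 2089.5 = 3.5r, so r = 597 and Q = 371.
Δr = 597 - 611 = -14.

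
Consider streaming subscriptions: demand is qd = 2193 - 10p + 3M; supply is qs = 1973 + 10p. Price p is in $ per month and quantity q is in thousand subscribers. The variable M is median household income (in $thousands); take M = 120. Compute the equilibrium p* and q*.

p* = 29, q* = 2263

With M = 120, demand is qd = 2553 - 10p.
Equating demand and supply, 2553 - 10p = 1973 + 10p gives 20p = 580, so p* = 29.
Plugging p* into demand: q* = 2553 - 10(29) = 2263.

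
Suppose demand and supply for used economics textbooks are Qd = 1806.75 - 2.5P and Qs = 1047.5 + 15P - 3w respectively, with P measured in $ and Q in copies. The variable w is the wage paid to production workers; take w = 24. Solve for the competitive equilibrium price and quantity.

P* = 47.5, Q* = 1688

With w = 24, supply is Qs = 975.5 + 15P.
Equating demand and supply, 1806.75 - 2.5P = 975.5 + 15P gives 17.5P = 831.25, so P* = 47.5.
Plugging P* into demand: Q* = 1806.75 - 2.5(47.5) = 1688.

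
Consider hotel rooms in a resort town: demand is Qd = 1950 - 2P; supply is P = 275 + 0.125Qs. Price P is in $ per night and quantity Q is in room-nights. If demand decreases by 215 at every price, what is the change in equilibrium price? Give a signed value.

ΔP = -21.5

Rewriting in direct form: Qs = -2200 + 8P.
The market clears where 1950 - 2P = -2200 + 8P. Rearranging, 10P = 4150, hence P* = 415.
Then Q* = 1950 - 2(415) = 1120.
After the shift, demand is Qd = 1735 - 2P.
Re-solving, 10P = 3935 gives P = 393.5 and Q = 948.
ΔP = 393.5 - 415 = -21.5.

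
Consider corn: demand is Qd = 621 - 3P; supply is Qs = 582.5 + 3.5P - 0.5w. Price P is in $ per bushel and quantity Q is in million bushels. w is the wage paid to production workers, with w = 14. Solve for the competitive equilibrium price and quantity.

P* = 7, Q* = 600

With w = 14, supply is Qs = 575.5 + 3.5P.
Set Qd = Qs: 621 - 3P = 575.5 + 3.5P, so 45.5 = 6.5P and P* = 7.
Substitute back: Q* = 621 - 3(7) = 600.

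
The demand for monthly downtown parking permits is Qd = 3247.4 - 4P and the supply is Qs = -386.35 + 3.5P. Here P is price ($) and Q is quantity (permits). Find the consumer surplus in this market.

At equilibrium Qd = Qs, so 3247.4 - 4P = -386.35 + 3.5P; collecting terms, 3633.75 = 7.5P and P* = 484.5.
From the demand curve, Q* = 3247.4 - 4(484.5) = 1309.4.
Demand choke price (Qd = 0): P = 3247.4/4 = 811.85. Consumer surplus = ½ × (811.85 - 484.5) × 1309.4 = 214316.045.

Consumer surplus = 214316.045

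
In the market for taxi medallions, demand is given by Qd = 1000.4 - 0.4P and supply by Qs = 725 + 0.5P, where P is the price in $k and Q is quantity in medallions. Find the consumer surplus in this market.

Consumer surplus = 963605

Equating demand and supply, 1000.4 - 0.4P = 725 + 0.5P gives 0.9P = 275.4, so P* = 306.
Then Q* = 1000.4 - 0.4(306) = 878.
Demand choke price (Qd = 0): P = 1000.4/0.4 = 2501. Consumer surplus = ½ × (2501 - 306) × 878 = 963605.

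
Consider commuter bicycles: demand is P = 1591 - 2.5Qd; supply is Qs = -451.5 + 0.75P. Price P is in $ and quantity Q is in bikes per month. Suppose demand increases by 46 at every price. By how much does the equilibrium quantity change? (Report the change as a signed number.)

Rewriting in direct form: Qd = 636.4 - 0.4P.
Set Qd = Qs: 636.4 - 0.4P = -451.5 + 0.75P, so 1087.9 = 1.15P and P* = 946.
Then Q* = 636.4 - 0.4(946) = 258.
After the shift, demand is Qd = 682.4 - 0.4P.
The new intersection has 1133.9 = 1.15P, i.e. P = 986, Q = 288.
ΔQ = 288 - 258 = 30.

ΔQ = 30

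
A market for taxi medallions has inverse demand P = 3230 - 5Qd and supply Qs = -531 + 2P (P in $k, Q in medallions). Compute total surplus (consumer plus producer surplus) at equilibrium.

Inverting to quantity form: Qd = 646 - 0.2P.
At equilibrium Qd = Qs, so 646 - 0.2P = -531 + 2P; collecting terms, 1177 = 2.2P and P* = 535.
From the demand curve, Q* = 646 - 0.2(535) = 539.
Demand choke price = 3230; supply choke price = 265.5. CS = ½(3230 - 535)(539) = 726302.5; PS = ½(535 - 265.5)(539) = 72630.25. Total surplus = 798932.75.

Total surplus = 798932.75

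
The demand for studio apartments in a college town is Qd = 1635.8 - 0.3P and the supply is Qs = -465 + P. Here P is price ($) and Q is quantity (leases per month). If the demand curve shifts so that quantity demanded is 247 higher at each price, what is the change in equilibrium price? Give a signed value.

Equating demand and supply, 1635.8 - 0.3P = -465 + P gives 1.3P = 2100.8, so P* = 1616.
Substitute back: Q* = 1635.8 - 0.3(1616) = 1151.
After the shift, demand is Qd = 1882.8 - 0.3P.
Re-solving, 1.3P = 2347.8 gives P = 1806 and Q = 1341.
ΔP = 1806 - 1616 = 190.

ΔP = 190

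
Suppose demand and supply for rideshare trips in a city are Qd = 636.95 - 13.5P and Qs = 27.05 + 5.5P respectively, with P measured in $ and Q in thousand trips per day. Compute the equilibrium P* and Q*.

P* = 32.1, Q* = 203.6

At equilibrium Qd = Qs, so 636.95 - 13.5P = 27.05 + 5.5P; collecting terms, 609.9 = 19P and P* = 32.1.
From the demand curve, Q* = 636.95 - 13.5(32.1) = 203.6.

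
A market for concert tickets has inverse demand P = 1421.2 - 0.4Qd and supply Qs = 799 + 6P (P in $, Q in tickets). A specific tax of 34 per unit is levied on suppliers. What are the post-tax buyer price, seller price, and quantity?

Inverting to quantity form: Qd = 3553 - 2.5P.
The tax drives a wedge P_b - P_s = 34. Substituting P_s = P_b - 34 into supply: Qs = 595 + 6P_b.
Set Qd = Qs: 3553 - 2.5P_b = 595 + 6P_b, so 2958 = 8.5P_b and P_b = 348.
So P_s = 314 and the quantity traded is Q = 3553 - 2.5(348) = 2683.

P_b = 348, P_s = 314, Q = 2683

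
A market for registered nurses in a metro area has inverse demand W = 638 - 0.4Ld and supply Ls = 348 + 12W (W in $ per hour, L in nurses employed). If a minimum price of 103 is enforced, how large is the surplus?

Inverting to quantity form: Ld = 1595 - 2.5W.
Evaluating both curves at the floor price 103 gives Ld = 1337.5, Ls = 1584.
Surplus = Ls - Ld = 1584 - 1337.5 = 246.5.

Surplus = 246.5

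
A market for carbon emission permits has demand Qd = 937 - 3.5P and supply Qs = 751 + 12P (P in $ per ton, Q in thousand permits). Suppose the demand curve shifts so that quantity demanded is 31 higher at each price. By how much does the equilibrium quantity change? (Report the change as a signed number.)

ΔQ = 24

At equilibrium Qd = Qs, so 937 - 3.5P = 751 + 12P; collecting terms, 186 = 15.5P and P* = 12.
Then Q* = 937 - 3.5(12) = 895.
After the shift, demand is Qd = 968 - 3.5P.
Re-solving, 15.5P = 217 gives P = 14 and Q = 919.
ΔQ = 919 - 895 = 24.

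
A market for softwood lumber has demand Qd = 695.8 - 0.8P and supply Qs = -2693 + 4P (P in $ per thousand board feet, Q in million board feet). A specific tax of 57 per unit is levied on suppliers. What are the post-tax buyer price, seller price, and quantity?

P_b = 753.5, P_s = 696.5, Q = 93

Suppliers keep P_s = P_b - 57 per unit, so supply in terms of the buyer price is Qs = -2921 + 4P_b.
Market clearing requires 695.8 - 0.8P_b = -2921 + 4P_b; hence 3616.8 = 4.8P_b and P_b = 753.5.
Then P_s = 753.5 - 57 = 696.5 and Q = 695.8 - 0.8(753.5) = 93.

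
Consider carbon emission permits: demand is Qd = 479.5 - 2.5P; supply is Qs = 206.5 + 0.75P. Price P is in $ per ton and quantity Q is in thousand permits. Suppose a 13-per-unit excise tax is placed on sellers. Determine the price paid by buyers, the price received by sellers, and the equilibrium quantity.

P_b = 87, P_s = 74, Q = 262

With a tax of 13 on sellers, they supply based on the net price P_s = P_b - 13, so Qs = 196.75 + 0.75P_b.
Equate demand and the shifted supply: 479.5 - 2.5P_b = 196.75 + 0.75P_b, giving 3.25P_b = 282.75, so P_b = 87.
So P_s = 74 and the quantity traded is Q = 479.5 - 2.5(87) = 262.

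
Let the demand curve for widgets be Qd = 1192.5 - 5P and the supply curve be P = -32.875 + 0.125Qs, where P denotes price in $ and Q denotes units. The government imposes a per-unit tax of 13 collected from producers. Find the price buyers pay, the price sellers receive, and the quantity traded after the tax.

P_b = 79.5, P_s = 66.5, Q = 795

Rewriting in direct form: Qs = 263 + 8P.
Producers keep P_s = P_b - 13 per unit, so supply in terms of the buyer price is Qs = 159 + 8P_b.
Equate demand and the shifted supply: 1192.5 - 5P_b = 159 + 8P_b, giving 13P_b = 1033.5, so P_b = 79.5.
So P_s = 66.5 and the quantity traded is Q = 1192.5 - 5(79.5) = 795.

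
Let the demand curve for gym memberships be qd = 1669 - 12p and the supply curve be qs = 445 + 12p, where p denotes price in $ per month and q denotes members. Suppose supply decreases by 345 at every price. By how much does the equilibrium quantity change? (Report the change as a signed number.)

Δq = -172.5

Equating demand and supply, 1669 - 12p = 445 + 12p gives 24p = 1224, so p* = 51.
Then q* = 1669 - 12(51) = 1057.
After the shift, supply is qs = 100 + 12p.
The new intersection has 1569 = 24p, i.e. p = 65.375, q = 884.5.
Δq = 884.5 - 1057 = -172.5.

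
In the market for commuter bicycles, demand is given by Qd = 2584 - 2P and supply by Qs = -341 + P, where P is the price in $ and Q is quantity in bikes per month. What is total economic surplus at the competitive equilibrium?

Total surplus = 301467

The market clears where 2584 - 2P = -341 + P. Rearranging, 3P = 2925, hence P* = 975.
From the demand curve, Q* = 2584 - 2(975) = 634.
Demand choke price = 1292; supply choke price = 341. CS = ½(1292 - 975)(634) = 100489; PS = ½(975 - 341)(634) = 200978. Total surplus = 301467.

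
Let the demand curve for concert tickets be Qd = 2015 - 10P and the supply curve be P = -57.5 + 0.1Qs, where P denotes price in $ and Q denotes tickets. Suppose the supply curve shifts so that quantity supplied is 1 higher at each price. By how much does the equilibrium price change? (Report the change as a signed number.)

ΔP = -0.05

In direct form, Qs = 575 + 10P.
Equating demand and supply, 2015 - 10P = 575 + 10P gives 20P = 1440, so P* = 72.
Substitute back: Q* = 2015 - 10(72) = 1295.
After the shift, supply is Qs = 576 + 10P.
New equilibrium: 1439 = 20P, so P = 71.95 and Q = 1295.5.
ΔP = 71.95 - 72 = -0.05.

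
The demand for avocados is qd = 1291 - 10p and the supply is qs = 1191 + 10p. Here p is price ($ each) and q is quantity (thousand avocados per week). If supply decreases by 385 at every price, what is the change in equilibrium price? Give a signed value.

Set qd = qs: 1291 - 10p = 1191 + 10p, so 100 = 20p and p* = 5.
Plugging p* into demand: q* = 1291 - 10(5) = 1241.
After the shift, supply is qs = 806 + 10p.
New equilibrium: 485 = 20p, so p = 24.25 and q = 1048.5.
Δp = 24.25 - 5 = 19.25.

Δp = 19.25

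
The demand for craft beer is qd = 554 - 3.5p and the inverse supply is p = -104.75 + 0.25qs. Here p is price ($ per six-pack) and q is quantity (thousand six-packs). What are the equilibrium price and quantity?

p* = 18, q* = 491

Rewriting in direct form: qs = 419 + 4p.
At equilibrium qd = qs, so 554 - 3.5p = 419 + 4p; collecting terms, 135 = 7.5p and p* = 18.
Substitute back: q* = 554 - 3.5(18) = 491.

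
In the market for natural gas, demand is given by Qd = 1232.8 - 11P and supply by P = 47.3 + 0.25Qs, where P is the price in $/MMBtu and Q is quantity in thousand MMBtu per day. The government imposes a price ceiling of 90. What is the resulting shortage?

Shortage = 72

In direct form, Qs = -189.2 + 4P.
At P = 90: Qd = 242.8 and Qs = 170.8.
Shortage = Qd - Qs = 242.8 - 170.8 = 72.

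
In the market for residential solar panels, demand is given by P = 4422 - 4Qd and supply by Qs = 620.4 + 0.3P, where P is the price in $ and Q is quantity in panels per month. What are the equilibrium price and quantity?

P* = 882, Q* = 885

Solving each curve for Q: Qd = 1105.5 - 0.25P.
Set Qd = Qs: 1105.5 - 0.25P = 620.4 + 0.3P, so 485.1 = 0.55P and P* = 882.
Substitute back: Q* = 1105.5 - 0.25(882) = 885.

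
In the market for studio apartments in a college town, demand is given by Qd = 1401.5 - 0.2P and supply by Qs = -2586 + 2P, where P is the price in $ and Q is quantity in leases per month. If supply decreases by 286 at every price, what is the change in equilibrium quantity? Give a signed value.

ΔQ = -26

At equilibrium Qd = Qs, so 1401.5 - 0.2P = -2586 + 2P; collecting terms, 3987.5 = 2.2P and P* = 1812.5.
From the demand curve, Q* = 1401.5 - 0.2(1812.5) = 1039.
After the shift, supply is Qs = -2872 + 2P.
Re-solving, 2.2P = 4273.5 gives P = 1942.5 and Q = 1013.
ΔQ = 1013 - 1039 = -26.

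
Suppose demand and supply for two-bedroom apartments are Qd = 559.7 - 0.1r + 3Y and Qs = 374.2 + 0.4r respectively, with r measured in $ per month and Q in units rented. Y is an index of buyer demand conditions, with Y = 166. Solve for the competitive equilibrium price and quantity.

With Y = 166, demand is Qd = 1057.7 - 0.1r.
The market clears where 1057.7 - 0.1r = 374.2 + 0.4r. Rearranging, 0.5r = 683.5, hence r* = 1367.
Substitute back: Q* = 1057.7 - 0.1(1367) = 921.

r* = 1367, Q* = 921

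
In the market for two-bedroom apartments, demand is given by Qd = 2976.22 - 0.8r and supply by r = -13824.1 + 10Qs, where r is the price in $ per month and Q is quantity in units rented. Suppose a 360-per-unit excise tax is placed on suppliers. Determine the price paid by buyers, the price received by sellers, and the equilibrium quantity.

Solving each curve for Q: Qs = 1382.41 + 0.1r.
The tax drives a wedge r_b - r_s = 360. Substituting r_s = r_b - 360 into supply: Qs = 1346.41 + 0.1r_b.
Set Qd = Qs: 2976.22 - 0.8r_b = 1346.41 + 0.1r_b, so 1629.81 = 0.9r_b and r_b = 1810.9.
So r_s = 1450.9 and the quantity traded is Q = 2976.22 - 0.8(1810.9) = 1527.5.

r_b = 1810.9, r_s = 1450.9, Q = 1527.5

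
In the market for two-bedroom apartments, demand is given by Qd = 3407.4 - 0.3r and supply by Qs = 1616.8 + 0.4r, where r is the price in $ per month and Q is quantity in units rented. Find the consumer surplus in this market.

Consumer surplus = 11616000

Equating demand and supply, 3407.4 - 0.3r = 1616.8 + 0.4r gives 0.7r = 1790.6, so r* = 2558.
Plugging r* into demand: Q* = 3407.4 - 0.3(2558) = 2640.
Demand choke price (Qd = 0): r = 3407.4/0.3 = 11358. Consumer surplus = ½ × (11358 - 2558) × 2640 = 11616000.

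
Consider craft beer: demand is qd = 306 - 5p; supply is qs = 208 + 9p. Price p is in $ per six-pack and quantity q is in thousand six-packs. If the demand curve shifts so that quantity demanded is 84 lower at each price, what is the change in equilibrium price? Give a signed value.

The market clears where 306 - 5p = 208 + 9p. Rearranging, 14p = 98, hence p* = 7.
From the demand curve, q* = 306 - 5(7) = 271.
After the shift, demand is qd = 222 - 5p.
The new intersection has 14 = 14p, i.e. p = 1, q = 217.
Δp = 1 - 7 = -6.

Δp = -6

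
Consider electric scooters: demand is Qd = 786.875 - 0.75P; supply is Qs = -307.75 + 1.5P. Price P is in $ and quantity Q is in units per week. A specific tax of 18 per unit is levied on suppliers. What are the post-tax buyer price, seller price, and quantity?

Suppliers keep P_s = P_b - 18 per unit, so supply in terms of the buyer price is Qs = -334.75 + 1.5P_b.
Set Qd = Qs: 786.875 - 0.75P_b = -334.75 + 1.5P_b, so 1121.625 = 2.25P_b and P_b = 498.5.
So P_s = 480.5 and the quantity traded is Q = 786.875 - 0.75(498.5) = 413.

P_b = 498.5, P_s = 480.5, Q = 413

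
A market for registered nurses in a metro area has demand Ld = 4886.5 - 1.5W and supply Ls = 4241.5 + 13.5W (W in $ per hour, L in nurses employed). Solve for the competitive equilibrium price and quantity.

Equating demand and supply, 4886.5 - 1.5W = 4241.5 + 13.5W gives 15W = 645, so W* = 43.
Plugging W* into demand: L* = 4886.5 - 1.5(43) = 4822.

W* = 43, L* = 4822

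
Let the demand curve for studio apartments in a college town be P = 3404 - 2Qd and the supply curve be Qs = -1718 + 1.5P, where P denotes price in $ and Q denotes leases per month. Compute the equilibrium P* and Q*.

P* = 1710, Q* = 847

In direct form, Qd = 1702 - 0.5P.
At equilibrium Qd = Qs, so 1702 - 0.5P = -1718 + 1.5P; collecting terms, 3420 = 2P and P* = 1710.
Substitute back: Q* = 1702 - 0.5(1710) = 847.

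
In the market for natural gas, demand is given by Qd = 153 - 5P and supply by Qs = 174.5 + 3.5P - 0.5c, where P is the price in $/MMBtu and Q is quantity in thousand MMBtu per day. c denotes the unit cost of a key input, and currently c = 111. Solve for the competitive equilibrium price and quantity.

P* = 4, Q* = 133

With c = 111, supply is Qs = 119 + 3.5P.
Set Qd = Qs: 153 - 5P = 119 + 3.5P, so 34 = 8.5P and P* = 4.
Then Q* = 153 - 5(4) = 133.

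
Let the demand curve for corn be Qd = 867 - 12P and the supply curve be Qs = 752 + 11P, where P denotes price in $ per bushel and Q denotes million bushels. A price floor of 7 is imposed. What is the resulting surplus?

Surplus = 46

At P = 7: Qd = 783 and Qs = 829.
Surplus = Qs - Qd = 829 - 783 = 46.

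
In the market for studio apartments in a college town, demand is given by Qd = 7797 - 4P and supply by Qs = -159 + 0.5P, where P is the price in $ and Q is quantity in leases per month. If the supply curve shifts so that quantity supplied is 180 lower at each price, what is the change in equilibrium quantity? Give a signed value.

ΔQ = -160

Set Qd = Qs: 7797 - 4P = -159 + 0.5P, so 7956 = 4.5P and P* = 1768.
From the demand curve, Q* = 7797 - 4(1768) = 725.
After the shift, supply is Qs = -339 + 0.5P.
Re-solving, 4.5P = 8136 gives P = 1808 and Q = 565.
ΔQ = 565 - 725 = -160.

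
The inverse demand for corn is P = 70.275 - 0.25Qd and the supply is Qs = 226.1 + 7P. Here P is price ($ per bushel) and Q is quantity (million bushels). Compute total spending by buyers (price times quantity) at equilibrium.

Rewriting in direct form: Qd = 281.1 - 4P.
Set Qd = Qs: 281.1 - 4P = 226.1 + 7P, so 55 = 11P and P* = 5.
From the demand curve, Q* = 281.1 - 4(5) = 261.1.
Total spending by buyers = P* × Q* = 5 × 261.1 = 1305.5.

Total spending by buyers = 1305.5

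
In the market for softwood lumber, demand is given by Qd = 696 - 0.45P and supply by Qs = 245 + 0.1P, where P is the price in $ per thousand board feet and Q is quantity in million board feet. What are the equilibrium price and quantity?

The market clears where 696 - 0.45P = 245 + 0.1P. Rearranging, 0.55P = 451, hence P* = 820.
Substitute back: Q* = 696 - 0.45(820) = 327.

P* = 820, Q* = 327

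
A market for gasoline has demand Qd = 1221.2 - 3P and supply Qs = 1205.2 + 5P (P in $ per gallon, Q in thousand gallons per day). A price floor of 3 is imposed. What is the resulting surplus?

Evaluating both curves at the floor price 3 gives Qd = 1212.2, Qs = 1220.2.
Surplus = Qs - Qd = 1220.2 - 1212.2 = 8.

Surplus = 8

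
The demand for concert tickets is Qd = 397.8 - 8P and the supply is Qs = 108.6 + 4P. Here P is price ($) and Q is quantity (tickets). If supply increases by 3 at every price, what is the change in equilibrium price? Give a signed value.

ΔP = -0.25

Set Qd = Qs: 397.8 - 8P = 108.6 + 4P, so 289.2 = 12P and P* = 24.1.
Then Q* = 397.8 - 8(24.1) = 205.
After the shift, supply is Qs = 111.6 + 4P.
Re-solving, 12P = 286.2 gives P = 23.85 and Q = 207.
ΔP = 23.85 - 24.1 = -0.25.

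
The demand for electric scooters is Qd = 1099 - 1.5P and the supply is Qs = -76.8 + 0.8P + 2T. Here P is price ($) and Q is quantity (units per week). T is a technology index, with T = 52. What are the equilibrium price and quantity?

With T = 52, supply is Qs = 27.2 + 0.8P.
At equilibrium Qd = Qs, so 1099 - 1.5P = 27.2 + 0.8P; collecting terms, 1071.8 = 2.3P and P* = 466.
Then Q* = 1099 - 1.5(466) = 400.

P* = 466, Q* = 400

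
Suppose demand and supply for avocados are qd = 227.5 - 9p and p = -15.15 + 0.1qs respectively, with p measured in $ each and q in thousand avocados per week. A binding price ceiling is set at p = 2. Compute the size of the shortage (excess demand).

Shortage = 38

Rewriting in direct form: qs = 151.5 + 10p.
At p = 2: qd = 209.5 and qs = 171.5.
Shortage = qd - qs = 209.5 - 171.5 = 38.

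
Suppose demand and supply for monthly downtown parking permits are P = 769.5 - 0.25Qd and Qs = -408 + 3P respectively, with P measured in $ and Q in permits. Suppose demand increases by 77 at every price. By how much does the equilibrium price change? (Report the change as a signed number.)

In direct form, Qd = 3078 - 4P.
Set Qd = Qs: 3078 - 4P = -408 + 3P, so 3486 = 7P and P* = 498.
Then Q* = 3078 - 4(498) = 1086.
After the shift, demand is Qd = 3155 - 4P.
New equilibrium: 3563 = 7P, so P = 509 and Q = 1119.
ΔP = 509 - 498 = 11.

ΔP = 11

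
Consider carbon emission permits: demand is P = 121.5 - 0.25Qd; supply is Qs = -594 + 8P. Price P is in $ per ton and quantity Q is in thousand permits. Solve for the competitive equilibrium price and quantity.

P* = 90, Q* = 126

In direct form, Qd = 486 - 4P.
At equilibrium Qd = Qs, so 486 - 4P = -594 + 8P; collecting terms, 1080 = 12P and P* = 90.
Substitute back: Q* = 486 - 4(90) = 126.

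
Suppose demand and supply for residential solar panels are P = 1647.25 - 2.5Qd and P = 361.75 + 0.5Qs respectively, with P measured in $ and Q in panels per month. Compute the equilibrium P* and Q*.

P* = 576, Q* = 428.5

Inverting to quantity form: Qd = 658.9 - 0.4P and Qs = -723.5 + 2P.
At equilibrium Qd = Qs, so 658.9 - 0.4P = -723.5 + 2P; collecting terms, 1382.4 = 2.4P and P* = 576.
Substitute back: Q* = 658.9 - 0.4(576) = 428.5.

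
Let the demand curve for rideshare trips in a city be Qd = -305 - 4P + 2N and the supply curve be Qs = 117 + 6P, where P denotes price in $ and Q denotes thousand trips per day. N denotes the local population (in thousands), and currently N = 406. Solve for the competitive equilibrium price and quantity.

P* = 39, Q* = 351

With N = 406, demand is Qd = 507 - 4P.
Equating demand and supply, 507 - 4P = 117 + 6P gives 10P = 390, so P* = 39.
Substitute back: Q* = 507 - 4(39) = 351.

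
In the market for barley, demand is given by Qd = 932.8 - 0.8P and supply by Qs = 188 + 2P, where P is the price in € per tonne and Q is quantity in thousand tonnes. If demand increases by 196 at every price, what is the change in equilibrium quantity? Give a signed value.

ΔQ = 140

The market clears where 932.8 - 0.8P = 188 + 2P. Rearranging, 2.8P = 744.8, hence P* = 266.
Then Q* = 932.8 - 0.8(266) = 720.
After the shift, demand is Qd = 1128.8 - 0.8P.
Re-solving, 2.8P = 940.8 gives P = 336 and Q = 860.
ΔQ = 860 - 720 = 140.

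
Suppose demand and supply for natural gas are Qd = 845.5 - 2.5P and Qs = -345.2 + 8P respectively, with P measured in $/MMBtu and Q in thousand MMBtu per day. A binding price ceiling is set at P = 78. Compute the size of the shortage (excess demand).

With P fixed at 78, quantity demanded is 650.5 and quantity supplied is 278.8.
Shortage = Qd - Qs = 650.5 - 278.8 = 371.7.

Shortage = 371.7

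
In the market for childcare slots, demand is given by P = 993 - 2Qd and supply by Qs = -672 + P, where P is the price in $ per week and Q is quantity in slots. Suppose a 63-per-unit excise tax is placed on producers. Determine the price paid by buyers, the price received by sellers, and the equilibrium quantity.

P_b = 821, P_s = 758, Q = 86

Rewriting in direct form: Qd = 496.5 - 0.5P.
The tax drives a wedge P_b - P_s = 63. Substituting P_s = P_b - 63 into supply: Qs = -735 + P_b.
Market clearing requires 496.5 - 0.5P_b = -735 + P_b; hence 1231.5 = 1.5P_b and P_b = 821.
So P_s = 758 and the quantity traded is Q = 496.5 - 0.5(821) = 86.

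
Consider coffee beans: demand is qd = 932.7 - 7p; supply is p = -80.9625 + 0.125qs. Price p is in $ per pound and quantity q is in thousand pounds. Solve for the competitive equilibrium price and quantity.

p* = 19, q* = 799.7

Rewriting in direct form: qs = 647.7 + 8p.
Equating demand and supply, 932.7 - 7p = 647.7 + 8p gives 15p = 285, so p* = 19.
Plugging p* into demand: q* = 932.7 - 7(19) = 799.7.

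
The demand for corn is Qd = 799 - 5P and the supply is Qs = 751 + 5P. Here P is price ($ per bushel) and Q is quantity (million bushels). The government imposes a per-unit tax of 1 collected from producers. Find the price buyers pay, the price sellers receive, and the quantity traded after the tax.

Producers keep P_s = P_b - 1 per unit, so supply in terms of the buyer price is Qs = 746 + 5P_b.
Set Qd = Qs: 799 - 5P_b = 746 + 5P_b, so 53 = 10P_b and P_b = 5.3.
Then P_s = 5.3 - 1 = 4.3 and Q = 799 - 5(5.3) = 772.5.

P_b = 5.3, P_s = 4.3, Q = 772.5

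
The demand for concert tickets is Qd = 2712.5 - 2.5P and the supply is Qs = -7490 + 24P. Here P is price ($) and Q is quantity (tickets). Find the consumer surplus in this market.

Set Qd = Qs: 2712.5 - 2.5P = -7490 + 24P, so 10202.5 = 26.5P and P* = 385.
From the demand curve, Q* = 2712.5 - 2.5(385) = 1750.
Demand choke price (Qd = 0): P = 2712.5/2.5 = 1085. Consumer surplus = ½ × (1085 - 385) × 1750 = 612500.

Consumer surplus = 612500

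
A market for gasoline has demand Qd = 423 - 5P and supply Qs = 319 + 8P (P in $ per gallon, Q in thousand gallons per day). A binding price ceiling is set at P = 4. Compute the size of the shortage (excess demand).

Shortage = 52

Evaluating both curves at the ceiling price 4 gives Qd = 403, Qs = 351.
Shortage = Qd - Qs = 403 - 351 = 52.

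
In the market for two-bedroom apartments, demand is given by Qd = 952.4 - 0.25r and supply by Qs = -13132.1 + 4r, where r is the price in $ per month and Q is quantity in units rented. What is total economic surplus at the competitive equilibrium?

At equilibrium Qd = Qs, so 952.4 - 0.25r = -13132.1 + 4r; collecting terms, 14084.5 = 4.25r and r* = 3314.
Substitute back: Q* = 952.4 - 0.25(3314) = 123.9.
Demand choke price = 3809.6; supply choke price = 3283.025. CS = ½(3809.6 - 3314)(123.9) = 30702.42; PS = ½(3314 - 3283.025)(123.9) = 1918.90125. Total surplus = 32621.32125.

Total surplus = 32621.32125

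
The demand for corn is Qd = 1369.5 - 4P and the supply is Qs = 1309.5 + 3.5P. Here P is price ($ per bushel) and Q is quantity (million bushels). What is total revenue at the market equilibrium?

Total revenue = 10700

Set Qd = Qs: 1369.5 - 4P = 1309.5 + 3.5P, so 60 = 7.5P and P* = 8.
From the demand curve, Q* = 1369.5 - 4(8) = 1337.5.
Total revenue = P* × Q* = 8 × 1337.5 = 10700.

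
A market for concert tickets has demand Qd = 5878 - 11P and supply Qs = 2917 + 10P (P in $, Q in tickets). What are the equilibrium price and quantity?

P* = 141, Q* = 4327

The market clears where 5878 - 11P = 2917 + 10P. Rearranging, 21P = 2961, hence P* = 141.
Then Q* = 5878 - 11(141) = 4327.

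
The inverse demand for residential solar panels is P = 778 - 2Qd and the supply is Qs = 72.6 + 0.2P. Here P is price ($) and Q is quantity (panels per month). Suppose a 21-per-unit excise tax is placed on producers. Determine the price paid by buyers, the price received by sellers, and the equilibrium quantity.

P_b = 458, P_s = 437, Q = 160

Solving each curve for Q: Qd = 389 - 0.5P.
Producers keep P_s = P_b - 21 per unit, so supply in terms of the buyer price is Qs = 68.4 + 0.2P_b.
Equate demand and the shifted supply: 389 - 0.5P_b = 68.4 + 0.2P_b, giving 0.7P_b = 320.6, so P_b = 458.
Then P_s = 458 - 21 = 437 and Q = 389 - 0.5(458) = 160.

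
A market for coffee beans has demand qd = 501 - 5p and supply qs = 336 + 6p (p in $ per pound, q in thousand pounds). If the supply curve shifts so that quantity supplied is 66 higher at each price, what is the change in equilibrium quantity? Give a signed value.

Δq = 30

At equilibrium qd = qs, so 501 - 5p = 336 + 6p; collecting terms, 165 = 11p and p* = 15.
Then q* = 501 - 5(15) = 426.
After the shift, supply is qs = 402 + 6p.
The new intersection has 99 = 11p, i.e. p = 9, q = 456.
Δq = 456 - 426 = 30.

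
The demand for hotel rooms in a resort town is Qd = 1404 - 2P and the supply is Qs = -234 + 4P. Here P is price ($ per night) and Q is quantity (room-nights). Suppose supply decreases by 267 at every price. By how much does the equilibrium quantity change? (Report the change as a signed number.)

Equating demand and supply, 1404 - 2P = -234 + 4P gives 6P = 1638, so P* = 273.
Plugging P* into demand: Q* = 1404 - 2(273) = 858.
After the shift, supply is Qs = -501 + 4P.
New equilibrium: 1905 = 6P, so P = 317.5 and Q = 769.
ΔQ = 769 - 858 = -89.

ΔQ = -89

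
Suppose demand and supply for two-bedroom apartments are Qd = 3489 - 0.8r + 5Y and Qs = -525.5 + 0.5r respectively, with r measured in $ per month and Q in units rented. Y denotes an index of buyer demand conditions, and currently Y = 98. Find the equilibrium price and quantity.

r* = 3465, Q* = 1207

With Y = 98, demand is Qd = 3979 - 0.8r.
At equilibrium Qd = Qs, so 3979 - 0.8r = -525.5 + 0.5r; collecting terms, 4504.5 = 1.3r and r* = 3465.
Then Q* = 3979 - 0.8(3465) = 1207.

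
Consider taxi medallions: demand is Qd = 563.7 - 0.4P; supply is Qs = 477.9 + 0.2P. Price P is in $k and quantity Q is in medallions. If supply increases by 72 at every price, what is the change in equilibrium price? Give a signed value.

The market clears where 563.7 - 0.4P = 477.9 + 0.2P. Rearranging, 0.6P = 85.8, hence P* = 143.
Substitute back: Q* = 563.7 - 0.4(143) = 506.5.
After the shift, supply is Qs = 549.9 + 0.2P.
New equilibrium: 13.8 = 0.6P, so P = 23 and Q = 554.5.
ΔP = 23 - 143 = -120.

ΔP = -120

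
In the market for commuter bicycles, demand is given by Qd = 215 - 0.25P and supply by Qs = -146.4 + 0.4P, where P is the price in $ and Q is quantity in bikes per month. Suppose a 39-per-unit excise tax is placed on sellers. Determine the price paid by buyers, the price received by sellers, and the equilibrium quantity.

With a tax of 39 on sellers, they supply based on the net price P_s = P_b - 39, so Qs = -162 + 0.4P_b.
Set Qd = Qs: 215 - 0.25P_b = -162 + 0.4P_b, so 377 = 0.65P_b and P_b = 580.
So P_s = 541 and the quantity traded is Q = 215 - 0.25(580) = 70.

P_b = 580, P_s = 541, Q = 70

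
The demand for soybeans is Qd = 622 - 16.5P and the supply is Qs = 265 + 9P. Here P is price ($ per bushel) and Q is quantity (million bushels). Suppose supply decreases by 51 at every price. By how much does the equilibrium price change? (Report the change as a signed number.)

ΔP = 2

At equilibrium Qd = Qs, so 622 - 16.5P = 265 + 9P; collecting terms, 357 = 25.5P and P* = 14.
Substitute back: Q* = 622 - 16.5(14) = 391.
After the shift, supply is Qs = 214 + 9P.
The new intersection has 408 = 25.5P, i.e. P = 16, Q = 358.
ΔP = 16 - 14 = 2.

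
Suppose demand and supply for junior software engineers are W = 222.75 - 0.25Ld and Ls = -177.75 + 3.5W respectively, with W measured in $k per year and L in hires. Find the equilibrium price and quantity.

W* = 142.5, L* = 321

Solving each curve for L: Ld = 891 - 4W.
Equating demand and supply, 891 - 4W = -177.75 + 3.5W gives 7.5W = 1068.75, so W* = 142.5.
Then L* = 891 - 4(142.5) = 321.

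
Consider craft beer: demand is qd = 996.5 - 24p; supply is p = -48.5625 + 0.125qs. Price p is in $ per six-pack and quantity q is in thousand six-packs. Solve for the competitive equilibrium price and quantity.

Rewriting in direct form: qs = 388.5 + 8p.
Equating demand and supply, 996.5 - 24p = 388.5 + 8p gives 32p = 608, so p* = 19.
Substitute back: q* = 996.5 - 24(19) = 540.5.

p* = 19, q* = 540.5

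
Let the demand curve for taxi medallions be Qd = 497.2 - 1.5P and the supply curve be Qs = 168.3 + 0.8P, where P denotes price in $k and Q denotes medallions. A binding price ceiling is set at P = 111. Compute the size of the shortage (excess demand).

Shortage = 73.6

With P fixed at 111, quantity demanded is 330.7 and quantity supplied is 257.1.
Shortage = Qd - Qs = 330.7 - 257.1 = 73.6.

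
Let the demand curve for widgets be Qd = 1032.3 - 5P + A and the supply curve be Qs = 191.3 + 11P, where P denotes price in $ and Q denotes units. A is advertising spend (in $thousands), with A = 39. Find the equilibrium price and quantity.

P* = 55, Q* = 796.3

With A = 39, demand is Qd = 1071.3 - 5P.
At equilibrium Qd = Qs, so 1071.3 - 5P = 191.3 + 11P; collecting terms, 880 = 16P and P* = 55.
Then Q* = 1071.3 - 5(55) = 796.3.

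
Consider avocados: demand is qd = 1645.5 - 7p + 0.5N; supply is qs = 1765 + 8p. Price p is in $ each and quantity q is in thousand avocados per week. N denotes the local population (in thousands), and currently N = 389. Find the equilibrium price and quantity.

With N = 389, demand is qd = 1840 - 7p.
At equilibrium qd = qs, so 1840 - 7p = 1765 + 8p; collecting terms, 75 = 15p and p* = 5.
Substitute back: q* = 1840 - 7(5) = 1805.

p* = 5, q* = 1805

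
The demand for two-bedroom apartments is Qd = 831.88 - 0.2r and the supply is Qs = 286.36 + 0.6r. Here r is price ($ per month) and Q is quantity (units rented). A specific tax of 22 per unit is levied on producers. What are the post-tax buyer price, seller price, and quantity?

r_b = 698.4, r_s = 676.4, Q = 692.2

The tax drives a wedge r_b - r_s = 22. Substituting r_s = r_b - 22 into supply: Qs = 273.16 + 0.6r_b.
Equate demand and the shifted supply: 831.88 - 0.2r_b = 273.16 + 0.6r_b, giving 0.8r_b = 558.72, so r_b = 698.4.
So r_s = 676.4 and the quantity traded is Q = 831.88 - 0.2(698.4) = 692.2.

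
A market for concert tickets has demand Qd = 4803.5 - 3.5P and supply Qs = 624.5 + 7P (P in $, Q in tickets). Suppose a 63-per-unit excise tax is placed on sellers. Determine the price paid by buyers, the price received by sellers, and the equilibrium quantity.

P_b = 440, P_s = 377, Q = 3263.5

The tax drives a wedge P_b - P_s = 63. Substituting P_s = P_b - 63 into supply: Qs = 183.5 + 7P_b.
Equate demand and the shifted supply: 4803.5 - 3.5P_b = 183.5 + 7P_b, giving 10.5P_b = 4620, so P_b = 440.
So P_s = 377 and the quantity traded is Q = 4803.5 - 3.5(440) = 3263.5.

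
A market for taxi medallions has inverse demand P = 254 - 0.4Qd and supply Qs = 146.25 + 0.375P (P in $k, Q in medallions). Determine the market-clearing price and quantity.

P* = 170, Q* = 210

In direct form, Qd = 635 - 2.5P.
At equilibrium Qd = Qs, so 635 - 2.5P = 146.25 + 0.375P; collecting terms, 488.75 = 2.875P and P* = 170.
From the demand curve, Q* = 635 - 2.5(170) = 210.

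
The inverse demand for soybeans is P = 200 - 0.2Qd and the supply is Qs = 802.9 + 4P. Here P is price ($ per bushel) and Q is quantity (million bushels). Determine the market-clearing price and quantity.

Inverting to quantity form: Qd = 1000 - 5P.
At equilibrium Qd = Qs, so 1000 - 5P = 802.9 + 4P; collecting terms, 197.1 = 9P and P* = 21.9.
Then Q* = 1000 - 5(21.9) = 890.5.

P* = 21.9, Q* = 890.5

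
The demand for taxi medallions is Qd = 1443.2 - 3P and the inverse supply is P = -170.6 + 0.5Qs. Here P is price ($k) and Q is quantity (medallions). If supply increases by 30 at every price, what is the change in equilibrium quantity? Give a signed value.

In direct form, Qs = 341.2 + 2P.
Set Qd = Qs: 1443.2 - 3P = 341.2 + 2P, so 1102 = 5P and P* = 220.4.
From the demand curve, Q* = 1443.2 - 3(220.4) = 782.
After the shift, supply is Qs = 371.2 + 2P.
New equilibrium: 1072 = 5P, so P = 214.4 and Q = 800.
ΔQ = 800 - 782 = 18.

ΔQ = 18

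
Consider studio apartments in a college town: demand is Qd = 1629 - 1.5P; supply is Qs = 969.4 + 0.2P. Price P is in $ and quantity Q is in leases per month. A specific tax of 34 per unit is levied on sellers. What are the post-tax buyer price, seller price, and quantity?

Sellers keep P_s = P_b - 34 per unit, so supply in terms of the buyer price is Qs = 962.6 + 0.2P_b.
Equate demand and the shifted supply: 1629 - 1.5P_b = 962.6 + 0.2P_b, giving 1.7P_b = 666.4, so P_b = 392.
So P_s = 358 and the quantity traded is Q = 1629 - 1.5(392) = 1041.

P_b = 392, P_s = 358, Q = 1041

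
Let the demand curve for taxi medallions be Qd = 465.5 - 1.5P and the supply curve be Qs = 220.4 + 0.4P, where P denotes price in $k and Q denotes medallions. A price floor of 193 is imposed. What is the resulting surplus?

At P = 193: Qd = 176 and Qs = 297.6.
Surplus = Qs - Qd = 297.6 - 176 = 121.6.

Surplus = 121.6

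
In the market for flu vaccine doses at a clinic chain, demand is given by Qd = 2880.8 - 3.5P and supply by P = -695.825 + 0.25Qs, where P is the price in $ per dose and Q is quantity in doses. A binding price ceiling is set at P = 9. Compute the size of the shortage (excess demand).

Inverting to quantity form: Qs = 2783.3 + 4P.
Evaluating both curves at the ceiling price 9 gives Qd = 2849.3, Qs = 2819.3.
Shortage = Qd - Qs = 2849.3 - 2819.3 = 30.

Shortage = 30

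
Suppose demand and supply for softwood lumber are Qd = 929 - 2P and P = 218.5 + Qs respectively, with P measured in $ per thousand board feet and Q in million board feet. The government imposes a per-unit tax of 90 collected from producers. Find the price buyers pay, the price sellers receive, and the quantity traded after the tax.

P_b = 412.5, P_s = 322.5, Q = 104

In direct form, Qs = -218.5 + P.
With a tax of 90 on producers, they supply based on the net price P_s = P_b - 90, so Qs = -308.5 + P_b.
Equate demand and the shifted supply: 929 - 2P_b = -308.5 + P_b, giving 3P_b = 1237.5, so P_b = 412.5.
So P_s = 322.5 and the quantity traded is Q = 929 - 2(412.5) = 104.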